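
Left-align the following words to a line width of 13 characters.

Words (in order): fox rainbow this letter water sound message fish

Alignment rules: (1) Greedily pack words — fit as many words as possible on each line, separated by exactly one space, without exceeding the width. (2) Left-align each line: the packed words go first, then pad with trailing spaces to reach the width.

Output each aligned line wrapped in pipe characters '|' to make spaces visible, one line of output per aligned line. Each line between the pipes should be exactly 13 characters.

Answer: |fox rainbow  |
|this letter  |
|water sound  |
|message fish |

Derivation:
Line 1: ['fox', 'rainbow'] (min_width=11, slack=2)
Line 2: ['this', 'letter'] (min_width=11, slack=2)
Line 3: ['water', 'sound'] (min_width=11, slack=2)
Line 4: ['message', 'fish'] (min_width=12, slack=1)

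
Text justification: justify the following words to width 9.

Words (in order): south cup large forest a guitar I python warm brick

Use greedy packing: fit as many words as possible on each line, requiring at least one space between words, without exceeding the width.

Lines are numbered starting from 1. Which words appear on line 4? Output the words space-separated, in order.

Line 1: ['south', 'cup'] (min_width=9, slack=0)
Line 2: ['large'] (min_width=5, slack=4)
Line 3: ['forest', 'a'] (min_width=8, slack=1)
Line 4: ['guitar', 'I'] (min_width=8, slack=1)
Line 5: ['python'] (min_width=6, slack=3)
Line 6: ['warm'] (min_width=4, slack=5)
Line 7: ['brick'] (min_width=5, slack=4)

Answer: guitar I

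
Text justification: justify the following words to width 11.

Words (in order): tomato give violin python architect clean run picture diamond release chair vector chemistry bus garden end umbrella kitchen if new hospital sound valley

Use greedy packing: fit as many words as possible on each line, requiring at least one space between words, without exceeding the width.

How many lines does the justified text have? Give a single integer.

Line 1: ['tomato', 'give'] (min_width=11, slack=0)
Line 2: ['violin'] (min_width=6, slack=5)
Line 3: ['python'] (min_width=6, slack=5)
Line 4: ['architect'] (min_width=9, slack=2)
Line 5: ['clean', 'run'] (min_width=9, slack=2)
Line 6: ['picture'] (min_width=7, slack=4)
Line 7: ['diamond'] (min_width=7, slack=4)
Line 8: ['release'] (min_width=7, slack=4)
Line 9: ['chair'] (min_width=5, slack=6)
Line 10: ['vector'] (min_width=6, slack=5)
Line 11: ['chemistry'] (min_width=9, slack=2)
Line 12: ['bus', 'garden'] (min_width=10, slack=1)
Line 13: ['end'] (min_width=3, slack=8)
Line 14: ['umbrella'] (min_width=8, slack=3)
Line 15: ['kitchen', 'if'] (min_width=10, slack=1)
Line 16: ['new'] (min_width=3, slack=8)
Line 17: ['hospital'] (min_width=8, slack=3)
Line 18: ['sound'] (min_width=5, slack=6)
Line 19: ['valley'] (min_width=6, slack=5)
Total lines: 19

Answer: 19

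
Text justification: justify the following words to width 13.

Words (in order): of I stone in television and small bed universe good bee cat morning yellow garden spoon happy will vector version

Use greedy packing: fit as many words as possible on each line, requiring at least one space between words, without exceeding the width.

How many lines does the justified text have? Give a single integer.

Line 1: ['of', 'I', 'stone', 'in'] (min_width=13, slack=0)
Line 2: ['television'] (min_width=10, slack=3)
Line 3: ['and', 'small', 'bed'] (min_width=13, slack=0)
Line 4: ['universe', 'good'] (min_width=13, slack=0)
Line 5: ['bee', 'cat'] (min_width=7, slack=6)
Line 6: ['morning'] (min_width=7, slack=6)
Line 7: ['yellow', 'garden'] (min_width=13, slack=0)
Line 8: ['spoon', 'happy'] (min_width=11, slack=2)
Line 9: ['will', 'vector'] (min_width=11, slack=2)
Line 10: ['version'] (min_width=7, slack=6)
Total lines: 10

Answer: 10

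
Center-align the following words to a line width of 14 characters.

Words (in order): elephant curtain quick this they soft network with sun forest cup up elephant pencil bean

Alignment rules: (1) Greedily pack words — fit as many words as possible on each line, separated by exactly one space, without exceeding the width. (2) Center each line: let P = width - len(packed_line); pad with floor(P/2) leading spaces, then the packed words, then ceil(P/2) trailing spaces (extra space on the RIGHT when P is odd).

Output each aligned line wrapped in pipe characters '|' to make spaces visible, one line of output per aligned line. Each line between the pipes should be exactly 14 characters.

Line 1: ['elephant'] (min_width=8, slack=6)
Line 2: ['curtain', 'quick'] (min_width=13, slack=1)
Line 3: ['this', 'they', 'soft'] (min_width=14, slack=0)
Line 4: ['network', 'with'] (min_width=12, slack=2)
Line 5: ['sun', 'forest', 'cup'] (min_width=14, slack=0)
Line 6: ['up', 'elephant'] (min_width=11, slack=3)
Line 7: ['pencil', 'bean'] (min_width=11, slack=3)

Answer: |   elephant   |
|curtain quick |
|this they soft|
| network with |
|sun forest cup|
| up elephant  |
| pencil bean  |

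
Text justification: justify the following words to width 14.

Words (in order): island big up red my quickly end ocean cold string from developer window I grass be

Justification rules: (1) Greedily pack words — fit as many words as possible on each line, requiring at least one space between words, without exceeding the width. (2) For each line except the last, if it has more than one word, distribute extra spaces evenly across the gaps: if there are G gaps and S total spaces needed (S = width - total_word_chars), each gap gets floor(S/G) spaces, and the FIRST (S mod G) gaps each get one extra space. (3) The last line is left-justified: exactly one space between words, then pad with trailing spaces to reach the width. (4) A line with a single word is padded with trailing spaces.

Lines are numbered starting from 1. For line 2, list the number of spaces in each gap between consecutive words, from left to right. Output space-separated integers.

Answer: 1 1

Derivation:
Line 1: ['island', 'big', 'up'] (min_width=13, slack=1)
Line 2: ['red', 'my', 'quickly'] (min_width=14, slack=0)
Line 3: ['end', 'ocean', 'cold'] (min_width=14, slack=0)
Line 4: ['string', 'from'] (min_width=11, slack=3)
Line 5: ['developer'] (min_width=9, slack=5)
Line 6: ['window', 'I', 'grass'] (min_width=14, slack=0)
Line 7: ['be'] (min_width=2, slack=12)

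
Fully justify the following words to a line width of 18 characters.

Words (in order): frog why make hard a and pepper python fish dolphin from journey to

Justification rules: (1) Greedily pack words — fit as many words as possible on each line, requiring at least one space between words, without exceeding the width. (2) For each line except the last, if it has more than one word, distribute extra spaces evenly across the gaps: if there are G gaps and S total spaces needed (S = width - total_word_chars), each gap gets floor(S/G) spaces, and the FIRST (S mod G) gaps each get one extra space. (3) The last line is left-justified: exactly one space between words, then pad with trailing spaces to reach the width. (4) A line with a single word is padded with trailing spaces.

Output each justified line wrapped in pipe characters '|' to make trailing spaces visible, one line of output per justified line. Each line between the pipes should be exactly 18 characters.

Answer: |frog why make hard|
|a    and    pepper|
|python        fish|
|dolphin       from|
|journey to        |

Derivation:
Line 1: ['frog', 'why', 'make', 'hard'] (min_width=18, slack=0)
Line 2: ['a', 'and', 'pepper'] (min_width=12, slack=6)
Line 3: ['python', 'fish'] (min_width=11, slack=7)
Line 4: ['dolphin', 'from'] (min_width=12, slack=6)
Line 5: ['journey', 'to'] (min_width=10, slack=8)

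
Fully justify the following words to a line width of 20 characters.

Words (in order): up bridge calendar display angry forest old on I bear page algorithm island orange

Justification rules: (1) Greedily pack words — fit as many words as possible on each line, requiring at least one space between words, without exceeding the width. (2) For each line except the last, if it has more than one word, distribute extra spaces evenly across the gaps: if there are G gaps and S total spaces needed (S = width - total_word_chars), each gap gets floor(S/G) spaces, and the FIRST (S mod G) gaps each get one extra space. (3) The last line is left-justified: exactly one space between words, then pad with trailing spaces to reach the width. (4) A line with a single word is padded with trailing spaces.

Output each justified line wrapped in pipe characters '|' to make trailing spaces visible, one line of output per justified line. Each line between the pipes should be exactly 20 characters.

Answer: |up  bridge  calendar|
|display angry forest|
|old  on  I bear page|
|algorithm     island|
|orange              |

Derivation:
Line 1: ['up', 'bridge', 'calendar'] (min_width=18, slack=2)
Line 2: ['display', 'angry', 'forest'] (min_width=20, slack=0)
Line 3: ['old', 'on', 'I', 'bear', 'page'] (min_width=18, slack=2)
Line 4: ['algorithm', 'island'] (min_width=16, slack=4)
Line 5: ['orange'] (min_width=6, slack=14)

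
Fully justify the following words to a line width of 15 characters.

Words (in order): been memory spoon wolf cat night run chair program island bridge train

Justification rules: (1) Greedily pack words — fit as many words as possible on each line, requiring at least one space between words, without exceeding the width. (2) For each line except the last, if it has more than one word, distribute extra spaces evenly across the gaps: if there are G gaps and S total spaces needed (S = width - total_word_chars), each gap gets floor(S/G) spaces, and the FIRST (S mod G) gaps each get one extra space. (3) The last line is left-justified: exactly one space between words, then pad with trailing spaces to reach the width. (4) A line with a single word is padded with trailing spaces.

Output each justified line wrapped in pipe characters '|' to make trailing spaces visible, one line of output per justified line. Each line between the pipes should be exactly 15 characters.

Line 1: ['been', 'memory'] (min_width=11, slack=4)
Line 2: ['spoon', 'wolf', 'cat'] (min_width=14, slack=1)
Line 3: ['night', 'run', 'chair'] (min_width=15, slack=0)
Line 4: ['program', 'island'] (min_width=14, slack=1)
Line 5: ['bridge', 'train'] (min_width=12, slack=3)

Answer: |been     memory|
|spoon  wolf cat|
|night run chair|
|program  island|
|bridge train   |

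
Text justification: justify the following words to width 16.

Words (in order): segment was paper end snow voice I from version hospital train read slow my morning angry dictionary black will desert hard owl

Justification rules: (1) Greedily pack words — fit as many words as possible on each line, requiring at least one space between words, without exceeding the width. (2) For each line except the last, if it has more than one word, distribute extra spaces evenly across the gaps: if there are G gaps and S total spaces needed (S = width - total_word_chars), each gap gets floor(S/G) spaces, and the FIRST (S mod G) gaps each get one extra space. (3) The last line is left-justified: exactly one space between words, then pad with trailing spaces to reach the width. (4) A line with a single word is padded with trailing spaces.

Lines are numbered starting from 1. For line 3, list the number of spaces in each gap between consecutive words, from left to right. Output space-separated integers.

Line 1: ['segment', 'was'] (min_width=11, slack=5)
Line 2: ['paper', 'end', 'snow'] (min_width=14, slack=2)
Line 3: ['voice', 'I', 'from'] (min_width=12, slack=4)
Line 4: ['version', 'hospital'] (min_width=16, slack=0)
Line 5: ['train', 'read', 'slow'] (min_width=15, slack=1)
Line 6: ['my', 'morning', 'angry'] (min_width=16, slack=0)
Line 7: ['dictionary', 'black'] (min_width=16, slack=0)
Line 8: ['will', 'desert', 'hard'] (min_width=16, slack=0)
Line 9: ['owl'] (min_width=3, slack=13)

Answer: 3 3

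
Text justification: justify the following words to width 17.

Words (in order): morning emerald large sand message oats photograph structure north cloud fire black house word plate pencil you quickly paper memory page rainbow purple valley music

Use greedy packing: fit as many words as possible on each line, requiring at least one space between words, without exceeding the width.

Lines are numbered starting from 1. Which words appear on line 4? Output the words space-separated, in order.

Answer: photograph

Derivation:
Line 1: ['morning', 'emerald'] (min_width=15, slack=2)
Line 2: ['large', 'sand'] (min_width=10, slack=7)
Line 3: ['message', 'oats'] (min_width=12, slack=5)
Line 4: ['photograph'] (min_width=10, slack=7)
Line 5: ['structure', 'north'] (min_width=15, slack=2)
Line 6: ['cloud', 'fire', 'black'] (min_width=16, slack=1)
Line 7: ['house', 'word', 'plate'] (min_width=16, slack=1)
Line 8: ['pencil', 'you'] (min_width=10, slack=7)
Line 9: ['quickly', 'paper'] (min_width=13, slack=4)
Line 10: ['memory', 'page'] (min_width=11, slack=6)
Line 11: ['rainbow', 'purple'] (min_width=14, slack=3)
Line 12: ['valley', 'music'] (min_width=12, slack=5)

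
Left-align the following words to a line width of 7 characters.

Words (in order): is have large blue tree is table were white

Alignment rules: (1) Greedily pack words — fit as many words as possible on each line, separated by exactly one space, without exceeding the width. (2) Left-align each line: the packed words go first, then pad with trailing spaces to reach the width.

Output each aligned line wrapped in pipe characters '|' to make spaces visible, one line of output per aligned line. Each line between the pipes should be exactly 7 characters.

Answer: |is have|
|large  |
|blue   |
|tree is|
|table  |
|were   |
|white  |

Derivation:
Line 1: ['is', 'have'] (min_width=7, slack=0)
Line 2: ['large'] (min_width=5, slack=2)
Line 3: ['blue'] (min_width=4, slack=3)
Line 4: ['tree', 'is'] (min_width=7, slack=0)
Line 5: ['table'] (min_width=5, slack=2)
Line 6: ['were'] (min_width=4, slack=3)
Line 7: ['white'] (min_width=5, slack=2)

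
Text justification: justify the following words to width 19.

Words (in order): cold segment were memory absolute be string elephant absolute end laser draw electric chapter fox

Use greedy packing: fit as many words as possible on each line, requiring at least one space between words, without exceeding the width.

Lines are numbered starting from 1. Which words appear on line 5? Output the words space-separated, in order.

Answer: draw electric

Derivation:
Line 1: ['cold', 'segment', 'were'] (min_width=17, slack=2)
Line 2: ['memory', 'absolute', 'be'] (min_width=18, slack=1)
Line 3: ['string', 'elephant'] (min_width=15, slack=4)
Line 4: ['absolute', 'end', 'laser'] (min_width=18, slack=1)
Line 5: ['draw', 'electric'] (min_width=13, slack=6)
Line 6: ['chapter', 'fox'] (min_width=11, slack=8)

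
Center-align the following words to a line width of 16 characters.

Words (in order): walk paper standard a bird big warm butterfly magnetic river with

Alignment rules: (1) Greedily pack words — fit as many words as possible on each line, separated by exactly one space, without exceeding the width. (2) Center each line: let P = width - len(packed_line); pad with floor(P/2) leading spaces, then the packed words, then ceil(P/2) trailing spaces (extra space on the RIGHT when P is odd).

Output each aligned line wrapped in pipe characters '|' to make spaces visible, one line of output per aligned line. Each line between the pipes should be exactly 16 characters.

Line 1: ['walk', 'paper'] (min_width=10, slack=6)
Line 2: ['standard', 'a', 'bird'] (min_width=15, slack=1)
Line 3: ['big', 'warm'] (min_width=8, slack=8)
Line 4: ['butterfly'] (min_width=9, slack=7)
Line 5: ['magnetic', 'river'] (min_width=14, slack=2)
Line 6: ['with'] (min_width=4, slack=12)

Answer: |   walk paper   |
|standard a bird |
|    big warm    |
|   butterfly    |
| magnetic river |
|      with      |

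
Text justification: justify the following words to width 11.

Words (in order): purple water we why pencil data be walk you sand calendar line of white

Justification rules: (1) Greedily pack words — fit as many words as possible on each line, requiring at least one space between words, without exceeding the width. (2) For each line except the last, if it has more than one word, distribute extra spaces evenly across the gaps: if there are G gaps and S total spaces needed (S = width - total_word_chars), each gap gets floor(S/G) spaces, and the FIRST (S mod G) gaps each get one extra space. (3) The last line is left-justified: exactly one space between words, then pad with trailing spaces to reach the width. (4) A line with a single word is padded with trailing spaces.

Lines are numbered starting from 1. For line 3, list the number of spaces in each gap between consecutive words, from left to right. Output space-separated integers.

Answer: 2

Derivation:
Line 1: ['purple'] (min_width=6, slack=5)
Line 2: ['water', 'we'] (min_width=8, slack=3)
Line 3: ['why', 'pencil'] (min_width=10, slack=1)
Line 4: ['data', 'be'] (min_width=7, slack=4)
Line 5: ['walk', 'you'] (min_width=8, slack=3)
Line 6: ['sand'] (min_width=4, slack=7)
Line 7: ['calendar'] (min_width=8, slack=3)
Line 8: ['line', 'of'] (min_width=7, slack=4)
Line 9: ['white'] (min_width=5, slack=6)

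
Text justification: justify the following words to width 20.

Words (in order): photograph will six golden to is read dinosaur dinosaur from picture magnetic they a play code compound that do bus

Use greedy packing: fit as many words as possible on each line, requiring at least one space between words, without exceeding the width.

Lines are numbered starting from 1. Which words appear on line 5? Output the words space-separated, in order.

Answer: magnetic they a play

Derivation:
Line 1: ['photograph', 'will', 'six'] (min_width=19, slack=1)
Line 2: ['golden', 'to', 'is', 'read'] (min_width=17, slack=3)
Line 3: ['dinosaur', 'dinosaur'] (min_width=17, slack=3)
Line 4: ['from', 'picture'] (min_width=12, slack=8)
Line 5: ['magnetic', 'they', 'a', 'play'] (min_width=20, slack=0)
Line 6: ['code', 'compound', 'that'] (min_width=18, slack=2)
Line 7: ['do', 'bus'] (min_width=6, slack=14)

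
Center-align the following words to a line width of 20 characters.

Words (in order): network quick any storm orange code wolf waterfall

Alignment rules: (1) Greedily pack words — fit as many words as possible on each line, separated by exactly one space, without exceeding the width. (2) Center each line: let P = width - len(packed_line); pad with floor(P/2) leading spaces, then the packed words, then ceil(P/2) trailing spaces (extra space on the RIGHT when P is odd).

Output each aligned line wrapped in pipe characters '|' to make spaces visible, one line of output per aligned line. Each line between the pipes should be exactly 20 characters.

Line 1: ['network', 'quick', 'any'] (min_width=17, slack=3)
Line 2: ['storm', 'orange', 'code'] (min_width=17, slack=3)
Line 3: ['wolf', 'waterfall'] (min_width=14, slack=6)

Answer: | network quick any  |
| storm orange code  |
|   wolf waterfall   |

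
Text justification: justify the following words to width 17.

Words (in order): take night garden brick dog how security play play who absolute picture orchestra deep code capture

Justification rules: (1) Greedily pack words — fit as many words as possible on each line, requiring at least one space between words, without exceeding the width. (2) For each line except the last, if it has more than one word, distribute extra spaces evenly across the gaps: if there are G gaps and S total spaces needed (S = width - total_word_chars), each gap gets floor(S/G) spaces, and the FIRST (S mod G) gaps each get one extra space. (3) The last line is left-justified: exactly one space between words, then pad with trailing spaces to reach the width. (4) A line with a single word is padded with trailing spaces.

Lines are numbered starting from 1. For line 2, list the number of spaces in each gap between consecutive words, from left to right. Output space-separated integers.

Line 1: ['take', 'night', 'garden'] (min_width=17, slack=0)
Line 2: ['brick', 'dog', 'how'] (min_width=13, slack=4)
Line 3: ['security', 'play'] (min_width=13, slack=4)
Line 4: ['play', 'who', 'absolute'] (min_width=17, slack=0)
Line 5: ['picture', 'orchestra'] (min_width=17, slack=0)
Line 6: ['deep', 'code', 'capture'] (min_width=17, slack=0)

Answer: 3 3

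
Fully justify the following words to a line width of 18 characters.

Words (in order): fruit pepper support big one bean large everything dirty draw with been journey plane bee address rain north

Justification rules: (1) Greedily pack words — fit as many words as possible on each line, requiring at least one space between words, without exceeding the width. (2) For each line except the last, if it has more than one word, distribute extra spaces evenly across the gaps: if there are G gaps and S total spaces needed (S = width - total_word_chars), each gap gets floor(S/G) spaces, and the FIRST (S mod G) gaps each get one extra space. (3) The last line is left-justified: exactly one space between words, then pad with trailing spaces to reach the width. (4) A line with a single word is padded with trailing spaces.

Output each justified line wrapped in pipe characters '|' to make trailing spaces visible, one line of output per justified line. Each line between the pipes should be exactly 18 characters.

Answer: |fruit       pepper|
|support   big  one|
|bean         large|
|everything   dirty|
|draw   with   been|
|journey  plane bee|
|address rain north|

Derivation:
Line 1: ['fruit', 'pepper'] (min_width=12, slack=6)
Line 2: ['support', 'big', 'one'] (min_width=15, slack=3)
Line 3: ['bean', 'large'] (min_width=10, slack=8)
Line 4: ['everything', 'dirty'] (min_width=16, slack=2)
Line 5: ['draw', 'with', 'been'] (min_width=14, slack=4)
Line 6: ['journey', 'plane', 'bee'] (min_width=17, slack=1)
Line 7: ['address', 'rain', 'north'] (min_width=18, slack=0)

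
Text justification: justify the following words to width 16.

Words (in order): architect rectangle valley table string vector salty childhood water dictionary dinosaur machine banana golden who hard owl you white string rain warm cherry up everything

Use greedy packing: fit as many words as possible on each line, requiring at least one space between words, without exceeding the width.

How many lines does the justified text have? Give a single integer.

Answer: 12

Derivation:
Line 1: ['architect'] (min_width=9, slack=7)
Line 2: ['rectangle', 'valley'] (min_width=16, slack=0)
Line 3: ['table', 'string'] (min_width=12, slack=4)
Line 4: ['vector', 'salty'] (min_width=12, slack=4)
Line 5: ['childhood', 'water'] (min_width=15, slack=1)
Line 6: ['dictionary'] (min_width=10, slack=6)
Line 7: ['dinosaur', 'machine'] (min_width=16, slack=0)
Line 8: ['banana', 'golden'] (min_width=13, slack=3)
Line 9: ['who', 'hard', 'owl', 'you'] (min_width=16, slack=0)
Line 10: ['white', 'string'] (min_width=12, slack=4)
Line 11: ['rain', 'warm', 'cherry'] (min_width=16, slack=0)
Line 12: ['up', 'everything'] (min_width=13, slack=3)
Total lines: 12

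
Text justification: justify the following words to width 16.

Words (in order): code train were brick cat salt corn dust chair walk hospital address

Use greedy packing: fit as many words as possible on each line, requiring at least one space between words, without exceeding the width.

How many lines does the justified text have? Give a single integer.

Line 1: ['code', 'train', 'were'] (min_width=15, slack=1)
Line 2: ['brick', 'cat', 'salt'] (min_width=14, slack=2)
Line 3: ['corn', 'dust', 'chair'] (min_width=15, slack=1)
Line 4: ['walk', 'hospital'] (min_width=13, slack=3)
Line 5: ['address'] (min_width=7, slack=9)
Total lines: 5

Answer: 5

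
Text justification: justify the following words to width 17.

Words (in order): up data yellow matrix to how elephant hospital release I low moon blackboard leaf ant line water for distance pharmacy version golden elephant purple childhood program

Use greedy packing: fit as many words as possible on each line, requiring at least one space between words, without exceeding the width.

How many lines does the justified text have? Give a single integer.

Line 1: ['up', 'data', 'yellow'] (min_width=14, slack=3)
Line 2: ['matrix', 'to', 'how'] (min_width=13, slack=4)
Line 3: ['elephant', 'hospital'] (min_width=17, slack=0)
Line 4: ['release', 'I', 'low'] (min_width=13, slack=4)
Line 5: ['moon', 'blackboard'] (min_width=15, slack=2)
Line 6: ['leaf', 'ant', 'line'] (min_width=13, slack=4)
Line 7: ['water', 'for'] (min_width=9, slack=8)
Line 8: ['distance', 'pharmacy'] (min_width=17, slack=0)
Line 9: ['version', 'golden'] (min_width=14, slack=3)
Line 10: ['elephant', 'purple'] (min_width=15, slack=2)
Line 11: ['childhood', 'program'] (min_width=17, slack=0)
Total lines: 11

Answer: 11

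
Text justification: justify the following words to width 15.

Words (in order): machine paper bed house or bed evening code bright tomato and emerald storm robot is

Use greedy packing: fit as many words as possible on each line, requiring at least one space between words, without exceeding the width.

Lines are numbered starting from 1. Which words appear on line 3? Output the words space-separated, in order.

Answer: bed evening

Derivation:
Line 1: ['machine', 'paper'] (min_width=13, slack=2)
Line 2: ['bed', 'house', 'or'] (min_width=12, slack=3)
Line 3: ['bed', 'evening'] (min_width=11, slack=4)
Line 4: ['code', 'bright'] (min_width=11, slack=4)
Line 5: ['tomato', 'and'] (min_width=10, slack=5)
Line 6: ['emerald', 'storm'] (min_width=13, slack=2)
Line 7: ['robot', 'is'] (min_width=8, slack=7)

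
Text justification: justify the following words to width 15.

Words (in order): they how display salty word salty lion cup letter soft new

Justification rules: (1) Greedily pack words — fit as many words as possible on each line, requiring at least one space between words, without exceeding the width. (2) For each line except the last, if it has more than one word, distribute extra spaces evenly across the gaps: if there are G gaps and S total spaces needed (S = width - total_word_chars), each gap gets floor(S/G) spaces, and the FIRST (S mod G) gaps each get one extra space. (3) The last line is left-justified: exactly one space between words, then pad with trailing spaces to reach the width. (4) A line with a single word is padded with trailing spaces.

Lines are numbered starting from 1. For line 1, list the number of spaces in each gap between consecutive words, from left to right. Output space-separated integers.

Answer: 8

Derivation:
Line 1: ['they', 'how'] (min_width=8, slack=7)
Line 2: ['display', 'salty'] (min_width=13, slack=2)
Line 3: ['word', 'salty', 'lion'] (min_width=15, slack=0)
Line 4: ['cup', 'letter', 'soft'] (min_width=15, slack=0)
Line 5: ['new'] (min_width=3, slack=12)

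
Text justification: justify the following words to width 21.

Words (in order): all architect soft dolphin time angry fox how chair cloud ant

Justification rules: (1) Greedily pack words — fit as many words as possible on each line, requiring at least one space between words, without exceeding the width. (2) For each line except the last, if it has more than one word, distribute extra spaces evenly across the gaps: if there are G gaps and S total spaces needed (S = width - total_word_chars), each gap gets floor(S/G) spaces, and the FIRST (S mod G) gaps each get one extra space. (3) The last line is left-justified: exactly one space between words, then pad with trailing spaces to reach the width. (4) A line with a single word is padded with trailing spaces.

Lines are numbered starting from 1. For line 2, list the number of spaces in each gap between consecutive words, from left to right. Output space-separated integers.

Answer: 3 2

Derivation:
Line 1: ['all', 'architect', 'soft'] (min_width=18, slack=3)
Line 2: ['dolphin', 'time', 'angry'] (min_width=18, slack=3)
Line 3: ['fox', 'how', 'chair', 'cloud'] (min_width=19, slack=2)
Line 4: ['ant'] (min_width=3, slack=18)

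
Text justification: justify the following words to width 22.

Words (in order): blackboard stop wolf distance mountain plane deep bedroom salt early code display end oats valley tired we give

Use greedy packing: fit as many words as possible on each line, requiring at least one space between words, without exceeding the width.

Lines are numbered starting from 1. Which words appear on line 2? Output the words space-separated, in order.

Answer: distance mountain

Derivation:
Line 1: ['blackboard', 'stop', 'wolf'] (min_width=20, slack=2)
Line 2: ['distance', 'mountain'] (min_width=17, slack=5)
Line 3: ['plane', 'deep', 'bedroom'] (min_width=18, slack=4)
Line 4: ['salt', 'early', 'code'] (min_width=15, slack=7)
Line 5: ['display', 'end', 'oats'] (min_width=16, slack=6)
Line 6: ['valley', 'tired', 'we', 'give'] (min_width=20, slack=2)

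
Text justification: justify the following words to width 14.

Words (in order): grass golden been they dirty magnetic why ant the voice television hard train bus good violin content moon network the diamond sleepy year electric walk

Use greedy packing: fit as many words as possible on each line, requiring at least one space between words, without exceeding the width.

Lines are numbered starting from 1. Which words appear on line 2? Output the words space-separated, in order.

Line 1: ['grass', 'golden'] (min_width=12, slack=2)
Line 2: ['been', 'they'] (min_width=9, slack=5)
Line 3: ['dirty', 'magnetic'] (min_width=14, slack=0)
Line 4: ['why', 'ant', 'the'] (min_width=11, slack=3)
Line 5: ['voice'] (min_width=5, slack=9)
Line 6: ['television'] (min_width=10, slack=4)
Line 7: ['hard', 'train', 'bus'] (min_width=14, slack=0)
Line 8: ['good', 'violin'] (min_width=11, slack=3)
Line 9: ['content', 'moon'] (min_width=12, slack=2)
Line 10: ['network', 'the'] (min_width=11, slack=3)
Line 11: ['diamond', 'sleepy'] (min_width=14, slack=0)
Line 12: ['year', 'electric'] (min_width=13, slack=1)
Line 13: ['walk'] (min_width=4, slack=10)

Answer: been they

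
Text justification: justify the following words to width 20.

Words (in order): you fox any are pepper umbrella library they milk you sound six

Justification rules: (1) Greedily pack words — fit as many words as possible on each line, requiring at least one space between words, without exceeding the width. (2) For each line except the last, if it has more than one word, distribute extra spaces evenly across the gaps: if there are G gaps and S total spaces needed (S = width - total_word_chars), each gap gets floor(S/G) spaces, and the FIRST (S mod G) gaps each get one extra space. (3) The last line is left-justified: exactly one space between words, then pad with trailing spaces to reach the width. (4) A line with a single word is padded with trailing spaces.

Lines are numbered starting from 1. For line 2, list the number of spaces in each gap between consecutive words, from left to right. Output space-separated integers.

Line 1: ['you', 'fox', 'any', 'are'] (min_width=15, slack=5)
Line 2: ['pepper', 'umbrella'] (min_width=15, slack=5)
Line 3: ['library', 'they', 'milk'] (min_width=17, slack=3)
Line 4: ['you', 'sound', 'six'] (min_width=13, slack=7)

Answer: 6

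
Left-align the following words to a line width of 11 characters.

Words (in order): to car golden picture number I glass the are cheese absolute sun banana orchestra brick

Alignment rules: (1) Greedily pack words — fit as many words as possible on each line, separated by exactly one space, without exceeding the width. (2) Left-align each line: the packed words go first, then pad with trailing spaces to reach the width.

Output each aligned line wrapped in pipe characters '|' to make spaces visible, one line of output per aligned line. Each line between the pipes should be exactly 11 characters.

Line 1: ['to', 'car'] (min_width=6, slack=5)
Line 2: ['golden'] (min_width=6, slack=5)
Line 3: ['picture'] (min_width=7, slack=4)
Line 4: ['number', 'I'] (min_width=8, slack=3)
Line 5: ['glass', 'the'] (min_width=9, slack=2)
Line 6: ['are', 'cheese'] (min_width=10, slack=1)
Line 7: ['absolute'] (min_width=8, slack=3)
Line 8: ['sun', 'banana'] (min_width=10, slack=1)
Line 9: ['orchestra'] (min_width=9, slack=2)
Line 10: ['brick'] (min_width=5, slack=6)

Answer: |to car     |
|golden     |
|picture    |
|number I   |
|glass the  |
|are cheese |
|absolute   |
|sun banana |
|orchestra  |
|brick      |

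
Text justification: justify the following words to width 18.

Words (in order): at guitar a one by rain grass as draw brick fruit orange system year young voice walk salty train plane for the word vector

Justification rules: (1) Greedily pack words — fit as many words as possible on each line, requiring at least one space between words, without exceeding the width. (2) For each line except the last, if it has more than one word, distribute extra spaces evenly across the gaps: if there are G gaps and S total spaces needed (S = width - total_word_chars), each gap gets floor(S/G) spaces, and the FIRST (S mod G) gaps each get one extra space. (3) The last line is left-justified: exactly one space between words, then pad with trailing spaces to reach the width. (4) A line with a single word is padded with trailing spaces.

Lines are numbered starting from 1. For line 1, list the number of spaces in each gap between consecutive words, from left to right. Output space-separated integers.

Answer: 1 1 1 1

Derivation:
Line 1: ['at', 'guitar', 'a', 'one', 'by'] (min_width=18, slack=0)
Line 2: ['rain', 'grass', 'as', 'draw'] (min_width=18, slack=0)
Line 3: ['brick', 'fruit', 'orange'] (min_width=18, slack=0)
Line 4: ['system', 'year', 'young'] (min_width=17, slack=1)
Line 5: ['voice', 'walk', 'salty'] (min_width=16, slack=2)
Line 6: ['train', 'plane', 'for'] (min_width=15, slack=3)
Line 7: ['the', 'word', 'vector'] (min_width=15, slack=3)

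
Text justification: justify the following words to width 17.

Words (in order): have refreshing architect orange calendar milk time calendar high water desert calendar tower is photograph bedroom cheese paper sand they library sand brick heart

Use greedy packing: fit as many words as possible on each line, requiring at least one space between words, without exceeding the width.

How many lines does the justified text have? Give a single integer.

Answer: 11

Derivation:
Line 1: ['have', 'refreshing'] (min_width=15, slack=2)
Line 2: ['architect', 'orange'] (min_width=16, slack=1)
Line 3: ['calendar', 'milk'] (min_width=13, slack=4)
Line 4: ['time', 'calendar'] (min_width=13, slack=4)
Line 5: ['high', 'water', 'desert'] (min_width=17, slack=0)
Line 6: ['calendar', 'tower', 'is'] (min_width=17, slack=0)
Line 7: ['photograph'] (min_width=10, slack=7)
Line 8: ['bedroom', 'cheese'] (min_width=14, slack=3)
Line 9: ['paper', 'sand', 'they'] (min_width=15, slack=2)
Line 10: ['library', 'sand'] (min_width=12, slack=5)
Line 11: ['brick', 'heart'] (min_width=11, slack=6)
Total lines: 11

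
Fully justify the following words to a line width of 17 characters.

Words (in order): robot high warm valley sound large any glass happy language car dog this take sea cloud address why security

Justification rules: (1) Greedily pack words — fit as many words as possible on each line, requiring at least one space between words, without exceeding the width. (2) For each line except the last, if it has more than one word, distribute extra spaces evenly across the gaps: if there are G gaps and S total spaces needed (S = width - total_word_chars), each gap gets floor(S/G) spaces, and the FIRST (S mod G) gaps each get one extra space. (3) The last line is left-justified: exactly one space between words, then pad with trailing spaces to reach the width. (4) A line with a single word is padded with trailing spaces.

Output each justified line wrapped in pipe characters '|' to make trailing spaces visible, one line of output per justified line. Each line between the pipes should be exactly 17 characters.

Answer: |robot  high  warm|
|valley      sound|
|large  any  glass|
|happy    language|
|car dog this take|
|sea cloud address|
|why security     |

Derivation:
Line 1: ['robot', 'high', 'warm'] (min_width=15, slack=2)
Line 2: ['valley', 'sound'] (min_width=12, slack=5)
Line 3: ['large', 'any', 'glass'] (min_width=15, slack=2)
Line 4: ['happy', 'language'] (min_width=14, slack=3)
Line 5: ['car', 'dog', 'this', 'take'] (min_width=17, slack=0)
Line 6: ['sea', 'cloud', 'address'] (min_width=17, slack=0)
Line 7: ['why', 'security'] (min_width=12, slack=5)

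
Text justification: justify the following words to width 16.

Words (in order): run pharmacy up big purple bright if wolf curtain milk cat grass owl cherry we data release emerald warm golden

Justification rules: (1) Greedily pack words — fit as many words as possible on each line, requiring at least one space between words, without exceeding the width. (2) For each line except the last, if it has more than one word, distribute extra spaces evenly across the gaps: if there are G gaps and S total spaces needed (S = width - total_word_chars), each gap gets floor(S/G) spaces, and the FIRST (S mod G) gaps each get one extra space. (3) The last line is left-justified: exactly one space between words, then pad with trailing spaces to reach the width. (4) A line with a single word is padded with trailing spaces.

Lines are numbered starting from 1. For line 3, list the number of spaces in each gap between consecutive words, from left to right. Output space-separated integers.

Answer: 2 2

Derivation:
Line 1: ['run', 'pharmacy', 'up'] (min_width=15, slack=1)
Line 2: ['big', 'purple'] (min_width=10, slack=6)
Line 3: ['bright', 'if', 'wolf'] (min_width=14, slack=2)
Line 4: ['curtain', 'milk', 'cat'] (min_width=16, slack=0)
Line 5: ['grass', 'owl', 'cherry'] (min_width=16, slack=0)
Line 6: ['we', 'data', 'release'] (min_width=15, slack=1)
Line 7: ['emerald', 'warm'] (min_width=12, slack=4)
Line 8: ['golden'] (min_width=6, slack=10)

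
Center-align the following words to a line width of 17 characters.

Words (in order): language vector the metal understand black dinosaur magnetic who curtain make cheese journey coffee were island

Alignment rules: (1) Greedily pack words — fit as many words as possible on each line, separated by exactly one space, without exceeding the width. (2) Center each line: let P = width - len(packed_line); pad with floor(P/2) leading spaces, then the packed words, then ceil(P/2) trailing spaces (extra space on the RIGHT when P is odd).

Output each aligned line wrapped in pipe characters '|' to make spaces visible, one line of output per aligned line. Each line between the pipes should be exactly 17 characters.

Line 1: ['language', 'vector'] (min_width=15, slack=2)
Line 2: ['the', 'metal'] (min_width=9, slack=8)
Line 3: ['understand', 'black'] (min_width=16, slack=1)
Line 4: ['dinosaur', 'magnetic'] (min_width=17, slack=0)
Line 5: ['who', 'curtain', 'make'] (min_width=16, slack=1)
Line 6: ['cheese', 'journey'] (min_width=14, slack=3)
Line 7: ['coffee', 'were'] (min_width=11, slack=6)
Line 8: ['island'] (min_width=6, slack=11)

Answer: | language vector |
|    the metal    |
|understand black |
|dinosaur magnetic|
|who curtain make |
| cheese journey  |
|   coffee were   |
|     island      |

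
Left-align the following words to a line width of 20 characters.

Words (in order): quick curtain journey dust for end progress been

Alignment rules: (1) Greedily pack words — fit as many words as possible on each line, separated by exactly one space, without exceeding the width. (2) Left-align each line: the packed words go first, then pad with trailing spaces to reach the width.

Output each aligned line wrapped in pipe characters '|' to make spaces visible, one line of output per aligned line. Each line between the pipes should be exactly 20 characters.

Answer: |quick curtain       |
|journey dust for end|
|progress been       |

Derivation:
Line 1: ['quick', 'curtain'] (min_width=13, slack=7)
Line 2: ['journey', 'dust', 'for', 'end'] (min_width=20, slack=0)
Line 3: ['progress', 'been'] (min_width=13, slack=7)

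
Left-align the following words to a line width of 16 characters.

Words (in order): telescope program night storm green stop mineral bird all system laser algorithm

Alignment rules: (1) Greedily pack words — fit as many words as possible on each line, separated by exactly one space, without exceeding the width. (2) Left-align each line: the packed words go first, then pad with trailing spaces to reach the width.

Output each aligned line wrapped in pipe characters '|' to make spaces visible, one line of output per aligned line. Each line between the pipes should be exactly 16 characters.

Line 1: ['telescope'] (min_width=9, slack=7)
Line 2: ['program', 'night'] (min_width=13, slack=3)
Line 3: ['storm', 'green', 'stop'] (min_width=16, slack=0)
Line 4: ['mineral', 'bird', 'all'] (min_width=16, slack=0)
Line 5: ['system', 'laser'] (min_width=12, slack=4)
Line 6: ['algorithm'] (min_width=9, slack=7)

Answer: |telescope       |
|program night   |
|storm green stop|
|mineral bird all|
|system laser    |
|algorithm       |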